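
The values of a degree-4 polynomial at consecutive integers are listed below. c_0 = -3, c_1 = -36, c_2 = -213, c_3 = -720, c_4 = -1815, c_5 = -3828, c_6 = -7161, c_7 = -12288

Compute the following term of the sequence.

-33 , -177 , -507 , -1095 , -2013 , -3333 , -5127
-144 , -330 , -588 , -918 , -1320 , -1794
-186 , -258 , -330 , -402 , -474
-72 , -72 , -72 , -72
The fourth differences are constant (-72).
-474 − 72 = -546;  -1794 − 546 = -2340;  -5127 − 2340 = -7467;  -12288 − 7467 = -19755

-19755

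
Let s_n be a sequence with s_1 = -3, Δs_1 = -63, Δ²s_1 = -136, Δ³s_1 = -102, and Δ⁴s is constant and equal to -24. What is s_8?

Build the table forward from the leading diagonal:
D4: -24  -24  -24  -24  -24  -24  -24  -24
D3: -102  -126  -150  -174  -198  -222  -246  -270
D2: -136  -238  -364  -514  -688  -886  -1108  -1354
D1: -63  -199  -437  -801  -1315  -2003  -2889  -3997
s: -3  -66  -265  -702  -1503  -2818  -4821  -7710

-7710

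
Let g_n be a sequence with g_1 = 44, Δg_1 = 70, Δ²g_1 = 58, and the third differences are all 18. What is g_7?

Build the table forward from the leading diagonal:
Third differences: 18  18  18  18  18  18  18
Second differences: 58  76  94  112  130  148  166
First differences: 70  128  204  298  410  540  688
g: 44  114  242  446  744  1154  1694

1694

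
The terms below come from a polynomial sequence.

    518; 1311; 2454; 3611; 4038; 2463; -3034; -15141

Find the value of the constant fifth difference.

D1: 793, 1143, 1157, 427, -1575, -5497, -12107
D2: 350, 14, -730, -2002, -3922, -6610
D3: -336, -744, -1272, -1920, -2688
D4: -408, -528, -648, -768
D5: -120, -120, -120

-120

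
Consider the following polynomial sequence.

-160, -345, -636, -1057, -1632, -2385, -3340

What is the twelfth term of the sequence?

-11985

First differences: -185 , -291 , -421 , -575 , -753 , -955
Second differences: -106 , -130 , -154 , -178 , -202
Third differences: -24 , -24 , -24 , -24
Constant third difference = -24, so extend:
-202 − 24 = -226;  -955 − 226 = -1181;  -3340 − 1181 = -4521
-226 − 24 = -250;  -1181 − 250 = -1431;  -4521 − 1431 = -5952
-250 − 24 = -274;  -1431 − 274 = -1705;  -5952 − 1705 = -7657
-274 − 24 = -298;  -1705 − 298 = -2003;  -7657 − 2003 = -9660
-298 − 24 = -322;  -2003 − 322 = -2325;  -9660 − 2325 = -11985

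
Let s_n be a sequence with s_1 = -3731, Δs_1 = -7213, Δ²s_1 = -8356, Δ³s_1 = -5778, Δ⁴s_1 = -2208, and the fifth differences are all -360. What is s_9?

-793691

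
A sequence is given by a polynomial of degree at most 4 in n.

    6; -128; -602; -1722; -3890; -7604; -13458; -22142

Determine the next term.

-34442

First differences: -134, -474, -1120, -2168, -3714, -5854, -8684
Second differences: -340, -646, -1048, -1546, -2140, -2830
Third differences: -306, -402, -498, -594, -690
Fourth differences: -96, -96, -96, -96
Constant fourth difference = -96, so extend:
-690 − 96 = -786;  -2830 − 786 = -3616;  -8684 − 3616 = -12300;  -22142 − 12300 = -34442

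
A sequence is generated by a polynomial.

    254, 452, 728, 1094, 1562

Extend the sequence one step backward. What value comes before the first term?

Δ: 198  276  366  468
Δ²: 78  90  102
Δ³: 12  12
The third differences are constant at 12.
Work back: 78 − 12 = 66;  198 − 66 = 132;  254 − 132 = 122

122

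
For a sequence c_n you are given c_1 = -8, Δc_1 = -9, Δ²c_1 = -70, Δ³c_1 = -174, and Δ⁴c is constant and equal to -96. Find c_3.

-96

Build the table forward from the leading diagonal:
Δ⁴: -96, -96, -96
Δ³: -174, -270, -366
Δ²: -70, -244, -514
Δ: -9, -79, -323
c: -8, -17, -96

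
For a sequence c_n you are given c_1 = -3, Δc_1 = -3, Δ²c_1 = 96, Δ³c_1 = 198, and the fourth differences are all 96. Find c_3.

Build the table forward from the leading diagonal:
Δ⁴: 96  96  96
Δ³: 198  294  390
Δ²: 96  294  588
Δ: -3  93  387
c: -3  -6  87

87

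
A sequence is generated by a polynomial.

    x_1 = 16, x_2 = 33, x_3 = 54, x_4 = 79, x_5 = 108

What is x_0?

D1: 17, 21, 25, 29
D2: 4, 4, 4
The second differences are constant at 4.
Work back: 17 − 4 = 13;  16 − 13 = 3

3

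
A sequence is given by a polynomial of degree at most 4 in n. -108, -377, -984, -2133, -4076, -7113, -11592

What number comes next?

-17909

D1: -269  -607  -1149  -1943  -3037  -4479
D2: -338  -542  -794  -1094  -1442
D3: -204  -252  -300  -348
D4: -48  -48  -48
Constant fourth difference = -48, so extend:
-348 − 48 = -396;  -1442 − 396 = -1838;  -4479 − 1838 = -6317;  -11592 − 6317 = -17909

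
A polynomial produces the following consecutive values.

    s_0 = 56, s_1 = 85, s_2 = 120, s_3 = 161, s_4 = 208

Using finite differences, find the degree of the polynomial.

2

Δ: 29, 35, 41, 47
Δ²: 6, 6, 6
The second differences are constant, so the polynomial has degree 2.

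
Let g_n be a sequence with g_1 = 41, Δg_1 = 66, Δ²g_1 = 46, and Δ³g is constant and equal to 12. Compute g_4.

389

Build the table forward from the leading diagonal:
D3: 12  12  12  12
D2: 46  58  70  82
D1: 66  112  170  240
g: 41  107  219  389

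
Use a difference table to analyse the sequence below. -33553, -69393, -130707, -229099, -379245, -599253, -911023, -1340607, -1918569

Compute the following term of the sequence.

-2680345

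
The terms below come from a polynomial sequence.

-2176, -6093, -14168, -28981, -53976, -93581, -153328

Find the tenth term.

-527821

-3917 , -8075 , -14813 , -24995 , -39605 , -59747
-4158 , -6738 , -10182 , -14610 , -20142
-2580 , -3444 , -4428 , -5532
-864 , -984 , -1104
-120 , -120
Fifth differences constant at -120.
-1104 − 120 = -1224;  -5532 − 1224 = -6756;  -20142 − 6756 = -26898;  -59747 − 26898 = -86645;  -153328 − 86645 = -239973
-1224 − 120 = -1344;  -6756 − 1344 = -8100;  -26898 − 8100 = -34998;  -86645 − 34998 = -121643;  -239973 − 121643 = -361616
-1344 − 120 = -1464;  -8100 − 1464 = -9564;  -34998 − 9564 = -44562;  -121643 − 44562 = -166205;  -361616 − 166205 = -527821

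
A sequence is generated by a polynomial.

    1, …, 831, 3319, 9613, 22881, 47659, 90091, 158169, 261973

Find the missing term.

109

Using the last 8 terms:
Δ: 2488, 6294, 13268, 24778, 42432, 68078, 103804
Δ²: 3806, 6974, 11510, 17654, 25646, 35726
Δ³: 3168, 4536, 6144, 7992, 10080
Δ⁴: 1368, 1608, 1848, 2088
Δ⁵: 240, 240, 240
Constant fifth difference = 240.
Extend backward: 1368 − 240 = 1128;  3168 − 1128 = 2040;  3806 − 2040 = 1766;  2488 − 1766 = 722;  831 − 722 = 109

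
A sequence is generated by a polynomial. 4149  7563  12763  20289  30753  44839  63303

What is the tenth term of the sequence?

Δ: 3414 , 5200 , 7526 , 10464 , 14086 , 18464
Δ²: 1786 , 2326 , 2938 , 3622 , 4378
Δ³: 540 , 612 , 684 , 756
Δ⁴: 72 , 72 , 72
Fourth differences constant at 72.
756 + 72 = 828;  4378 + 828 = 5206;  18464 + 5206 = 23670;  63303 + 23670 = 86973
828 + 72 = 900;  5206 + 900 = 6106;  23670 + 6106 = 29776;  86973 + 29776 = 116749
900 + 72 = 972;  6106 + 972 = 7078;  29776 + 7078 = 36854;  116749 + 36854 = 153603

153603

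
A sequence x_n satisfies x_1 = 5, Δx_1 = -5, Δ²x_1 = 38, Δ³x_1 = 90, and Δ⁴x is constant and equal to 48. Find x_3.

Build the table forward from the leading diagonal:
Fourth differences: 48, 48, 48
Third differences: 90, 138, 186
Second differences: 38, 128, 266
First differences: -5, 33, 161
x: 5, 0, 33

33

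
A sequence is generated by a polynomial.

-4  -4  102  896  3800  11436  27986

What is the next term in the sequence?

First differences: 0, 106, 794, 2904, 7636, 16550
Second differences: 106, 688, 2110, 4732, 8914
Third differences: 582, 1422, 2622, 4182
Fourth differences: 840, 1200, 1560
Fifth differences: 360, 360
Fifth differences constant at 360.
1560 + 360 = 1920;  4182 + 1920 = 6102;  8914 + 6102 = 15016;  16550 + 15016 = 31566;  27986 + 31566 = 59552

59552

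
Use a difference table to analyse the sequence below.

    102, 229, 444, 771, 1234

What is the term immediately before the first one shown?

39

D1: 127  215  327  463
D2: 88  112  136
D3: 24  24
The third differences are constant at 24.
Work back: 88 − 24 = 64;  127 − 64 = 63;  102 − 63 = 39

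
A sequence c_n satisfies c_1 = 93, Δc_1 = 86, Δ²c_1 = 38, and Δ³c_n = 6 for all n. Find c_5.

Build the table forward from the leading diagonal:
Third differences: 6, 6, 6, 6, 6
Second differences: 38, 44, 50, 56, 62
First differences: 86, 124, 168, 218, 274
c: 93, 179, 303, 471, 689

689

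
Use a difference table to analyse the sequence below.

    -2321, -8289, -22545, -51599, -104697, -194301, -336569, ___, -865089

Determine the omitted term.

Using the first 7 terms:
Δ: -5968  -14256  -29054  -53098  -89604  -142268
Δ²: -8288  -14798  -24044  -36506  -52664
Δ³: -6510  -9246  -12462  -16158
Δ⁴: -2736  -3216  -3696
Δ⁵: -480  -480
Constant fifth difference = -480.
Extend forward: -3696 − 480 = -4176;  -16158 − 4176 = -20334;  -52664 − 20334 = -72998;  -142268 − 72998 = -215266;  -336569 − 215266 = -551835

-551835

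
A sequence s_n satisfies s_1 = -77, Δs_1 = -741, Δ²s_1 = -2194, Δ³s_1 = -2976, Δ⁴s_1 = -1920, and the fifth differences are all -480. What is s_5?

-30029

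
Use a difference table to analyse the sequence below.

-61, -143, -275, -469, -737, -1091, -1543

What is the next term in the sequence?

-2105

-82, -132, -194, -268, -354, -452
-50, -62, -74, -86, -98
-12, -12, -12, -12
Third differences constant at -12.
-98 − 12 = -110;  -452 − 110 = -562;  -1543 − 562 = -2105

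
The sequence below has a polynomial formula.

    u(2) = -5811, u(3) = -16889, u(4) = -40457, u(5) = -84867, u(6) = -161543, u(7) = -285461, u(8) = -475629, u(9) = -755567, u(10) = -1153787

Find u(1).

Δ: -11078  -23568  -44410  -76676  -123918  -190168  -279938  -398220
Δ²: -12490  -20842  -32266  -47242  -66250  -89770  -118282
Δ³: -8352  -11424  -14976  -19008  -23520  -28512
Δ⁴: -3072  -3552  -4032  -4512  -4992
Δ⁵: -480  -480  -480  -480
The fifth differences are constant at -480.
Work back: -3072 + 480 = -2592;  -8352 + 2592 = -5760;  -12490 + 5760 = -6730;  -11078 + 6730 = -4348;  -5811 + 4348 = -1463

-1463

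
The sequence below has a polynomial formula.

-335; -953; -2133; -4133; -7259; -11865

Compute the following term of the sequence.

-18353

Δ: -618, -1180, -2000, -3126, -4606
Δ²: -562, -820, -1126, -1480
Δ³: -258, -306, -354
Δ⁴: -48, -48
Fourth differences constant at -48.
-354 − 48 = -402;  -1480 − 402 = -1882;  -4606 − 1882 = -6488;  -11865 − 6488 = -18353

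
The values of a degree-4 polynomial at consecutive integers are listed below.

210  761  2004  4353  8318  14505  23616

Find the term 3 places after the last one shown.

Δ: 551  1243  2349  3965  6187  9111
Δ²: 692  1106  1616  2222  2924
Δ³: 414  510  606  702
Δ⁴: 96  96  96
The fourth differences are constant (96).
702 + 96 = 798;  2924 + 798 = 3722;  9111 + 3722 = 12833;  23616 + 12833 = 36449
798 + 96 = 894;  3722 + 894 = 4616;  12833 + 4616 = 17449;  36449 + 17449 = 53898
894 + 96 = 990;  4616 + 990 = 5606;  17449 + 5606 = 23055;  53898 + 23055 = 76953

76953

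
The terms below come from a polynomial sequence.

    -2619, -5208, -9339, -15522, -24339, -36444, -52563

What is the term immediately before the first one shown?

D1: -2589  -4131  -6183  -8817  -12105  -16119
D2: -1542  -2052  -2634  -3288  -4014
D3: -510  -582  -654  -726
D4: -72  -72  -72
The fourth differences are constant at -72.
Work back: -510 + 72 = -438;  -1542 + 438 = -1104;  -2589 + 1104 = -1485;  -2619 + 1485 = -1134

-1134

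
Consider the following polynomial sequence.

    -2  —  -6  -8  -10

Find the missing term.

Using the last 3 terms:
D1: -2, -2
Constant first difference = -2.
Extend backward: -6 + 2 = -4

-4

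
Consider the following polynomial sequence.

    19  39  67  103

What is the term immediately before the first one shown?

7

Δ: 20, 28, 36
Δ²: 8, 8
The second differences are constant at 8.
Work back: 20 − 8 = 12;  19 − 12 = 7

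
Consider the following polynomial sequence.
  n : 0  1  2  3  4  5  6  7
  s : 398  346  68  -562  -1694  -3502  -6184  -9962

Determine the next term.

Δ: -52  -278  -630  -1132  -1808  -2682  -3778
Δ²: -226  -352  -502  -676  -874  -1096
Δ³: -126  -150  -174  -198  -222
Δ⁴: -24  -24  -24  -24
The fourth differences are constant (-24).
-222 − 24 = -246;  -1096 − 246 = -1342;  -3778 − 1342 = -5120;  -9962 − 5120 = -15082

-15082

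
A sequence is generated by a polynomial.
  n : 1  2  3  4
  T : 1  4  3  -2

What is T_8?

First differences: 3  -1  -5
Second differences: -4  -4
Constant second difference = -4, so extend:
-5 − 4 = -9;  -2 − 9 = -11
-9 − 4 = -13;  -11 − 13 = -24
-13 − 4 = -17;  -24 − 17 = -41
-17 − 4 = -21;  -41 − 21 = -62

-62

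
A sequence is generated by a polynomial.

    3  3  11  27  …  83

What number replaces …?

51

Using the first 4 terms:
D1: 0, 8, 16
D2: 8, 8
Constant second difference = 8.
Extend forward: 16 + 8 = 24;  27 + 24 = 51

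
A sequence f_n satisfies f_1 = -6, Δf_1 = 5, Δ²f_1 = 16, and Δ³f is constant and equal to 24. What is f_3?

20

Build the table forward from the leading diagonal:
D3: 24, 24, 24
D2: 16, 40, 64
D1: 5, 21, 61
f: -6, -1, 20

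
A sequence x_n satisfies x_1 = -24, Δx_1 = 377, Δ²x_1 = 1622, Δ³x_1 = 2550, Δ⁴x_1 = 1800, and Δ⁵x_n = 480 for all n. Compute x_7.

Build the table forward from the leading diagonal:
D5: 480  480  480  480  480  480  480
D4: 1800  2280  2760  3240  3720  4200  4680
D3: 2550  4350  6630  9390  12630  16350  20550
D2: 1622  4172  8522  15152  24542  37172  53522
D1: 377  1999  6171  14693  29845  54387  91559
x: -24  353  2352  8523  23216  53061  107448

107448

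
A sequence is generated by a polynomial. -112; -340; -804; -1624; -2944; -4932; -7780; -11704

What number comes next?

-16944

D1: -228, -464, -820, -1320, -1988, -2848, -3924
D2: -236, -356, -500, -668, -860, -1076
D3: -120, -144, -168, -192, -216
D4: -24, -24, -24, -24
The fourth differences are constant (-24).
-216 − 24 = -240;  -1076 − 240 = -1316;  -3924 − 1316 = -5240;  -11704 − 5240 = -16944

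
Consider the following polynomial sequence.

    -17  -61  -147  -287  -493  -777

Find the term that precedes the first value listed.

D1: -44  -86  -140  -206  -284
D2: -42  -54  -66  -78
D3: -12  -12  -12
The third differences are constant at -12.
Work back: -42 + 12 = -30;  -44 + 30 = -14;  -17 + 14 = -3

-3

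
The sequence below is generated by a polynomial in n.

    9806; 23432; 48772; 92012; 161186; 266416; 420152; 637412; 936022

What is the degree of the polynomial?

5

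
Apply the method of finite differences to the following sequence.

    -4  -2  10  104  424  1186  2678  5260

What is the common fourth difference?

72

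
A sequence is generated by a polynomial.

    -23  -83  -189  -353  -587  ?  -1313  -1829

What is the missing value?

Using the first 5 terms:
Δ: -60, -106, -164, -234
Δ²: -46, -58, -70
Δ³: -12, -12
Constant third difference = -12.
Extend forward: -70 − 12 = -82;  -234 − 82 = -316;  -587 − 316 = -903

-903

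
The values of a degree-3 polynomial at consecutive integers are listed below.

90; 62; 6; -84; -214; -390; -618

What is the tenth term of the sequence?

-1674

Δ: -28, -56, -90, -130, -176, -228
Δ²: -28, -34, -40, -46, -52
Δ³: -6, -6, -6, -6
Third differences constant at -6.
-52 − 6 = -58;  -228 − 58 = -286;  -618 − 286 = -904
-58 − 6 = -64;  -286 − 64 = -350;  -904 − 350 = -1254
-64 − 6 = -70;  -350 − 70 = -420;  -1254 − 420 = -1674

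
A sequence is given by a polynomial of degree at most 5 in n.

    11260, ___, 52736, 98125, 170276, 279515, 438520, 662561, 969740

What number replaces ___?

25895

Using the last 7 terms:
D1: 45389, 72151, 109239, 159005, 224041, 307179
D2: 26762, 37088, 49766, 65036, 83138
D3: 10326, 12678, 15270, 18102
D4: 2352, 2592, 2832
D5: 240, 240
Constant fifth difference = 240.
Extend backward: 2352 − 240 = 2112;  10326 − 2112 = 8214;  26762 − 8214 = 18548;  45389 − 18548 = 26841;  52736 − 26841 = 25895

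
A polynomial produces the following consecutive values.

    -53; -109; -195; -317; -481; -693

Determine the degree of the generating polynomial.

D1: -56, -86, -122, -164, -212
D2: -30, -36, -42, -48
D3: -6, -6, -6
The third differences are constant, so the polynomial has degree 3.

3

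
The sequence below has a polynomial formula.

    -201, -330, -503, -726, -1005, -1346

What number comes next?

Δ: -129, -173, -223, -279, -341
Δ²: -44, -50, -56, -62
Δ³: -6, -6, -6
The third differences are constant (-6).
-62 − 6 = -68;  -341 − 68 = -409;  -1346 − 409 = -1755

-1755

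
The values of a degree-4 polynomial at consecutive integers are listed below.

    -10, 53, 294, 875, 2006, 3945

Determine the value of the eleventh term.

First differences: 63 , 241 , 581 , 1131 , 1939
Second differences: 178 , 340 , 550 , 808
Third differences: 162 , 210 , 258
Fourth differences: 48 , 48
The fourth differences are constant (48).
258 + 48 = 306;  808 + 306 = 1114;  1939 + 1114 = 3053;  3945 + 3053 = 6998
306 + 48 = 354;  1114 + 354 = 1468;  3053 + 1468 = 4521;  6998 + 4521 = 11519
354 + 48 = 402;  1468 + 402 = 1870;  4521 + 1870 = 6391;  11519 + 6391 = 17910
402 + 48 = 450;  1870 + 450 = 2320;  6391 + 2320 = 8711;  17910 + 8711 = 26621
450 + 48 = 498;  2320 + 498 = 2818;  8711 + 2818 = 11529;  26621 + 11529 = 38150

38150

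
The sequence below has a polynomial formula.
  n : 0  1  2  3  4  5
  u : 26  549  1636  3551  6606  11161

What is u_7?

26451

Δ: 523, 1087, 1915, 3055, 4555
Δ²: 564, 828, 1140, 1500
Δ³: 264, 312, 360
Δ⁴: 48, 48
Fourth differences constant at 48.
360 + 48 = 408;  1500 + 408 = 1908;  4555 + 1908 = 6463;  11161 + 6463 = 17624
408 + 48 = 456;  1908 + 456 = 2364;  6463 + 2364 = 8827;  17624 + 8827 = 26451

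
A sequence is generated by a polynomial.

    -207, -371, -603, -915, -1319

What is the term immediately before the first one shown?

D1: -164, -232, -312, -404
D2: -68, -80, -92
D3: -12, -12
The third differences are constant at -12.
Work back: -68 + 12 = -56;  -164 + 56 = -108;  -207 + 108 = -99

-99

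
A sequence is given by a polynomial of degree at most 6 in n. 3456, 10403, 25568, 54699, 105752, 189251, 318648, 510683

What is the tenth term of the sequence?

First differences: 6947, 15165, 29131, 51053, 83499, 129397, 192035
Second differences: 8218, 13966, 21922, 32446, 45898, 62638
Third differences: 5748, 7956, 10524, 13452, 16740
Fourth differences: 2208, 2568, 2928, 3288
Fifth differences: 360, 360, 360
The fifth differences are constant (360).
3288 + 360 = 3648;  16740 + 3648 = 20388;  62638 + 20388 = 83026;  192035 + 83026 = 275061;  510683 + 275061 = 785744
3648 + 360 = 4008;  20388 + 4008 = 24396;  83026 + 24396 = 107422;  275061 + 107422 = 382483;  785744 + 382483 = 1168227

1168227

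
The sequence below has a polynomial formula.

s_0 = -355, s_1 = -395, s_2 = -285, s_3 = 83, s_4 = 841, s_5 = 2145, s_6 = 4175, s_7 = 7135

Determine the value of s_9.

16781

-40, 110, 368, 758, 1304, 2030, 2960
150, 258, 390, 546, 726, 930
108, 132, 156, 180, 204
24, 24, 24, 24
Constant fourth difference = 24, so extend:
204 + 24 = 228;  930 + 228 = 1158;  2960 + 1158 = 4118;  7135 + 4118 = 11253
228 + 24 = 252;  1158 + 252 = 1410;  4118 + 1410 = 5528;  11253 + 5528 = 16781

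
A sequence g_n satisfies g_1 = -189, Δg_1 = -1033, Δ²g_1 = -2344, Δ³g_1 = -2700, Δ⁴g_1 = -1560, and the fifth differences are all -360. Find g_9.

Build the table forward from the leading diagonal:
Fifth differences: -360, -360, -360, -360, -360, -360, -360, -360, -360
Fourth differences: -1560, -1920, -2280, -2640, -3000, -3360, -3720, -4080, -4440
Third differences: -2700, -4260, -6180, -8460, -11100, -14100, -17460, -21180, -25260
Second differences: -2344, -5044, -9304, -15484, -23944, -35044, -49144, -66604, -87784
First differences: -1033, -3377, -8421, -17725, -33209, -57153, -92197, -141341, -207945
g: -189, -1222, -4599, -13020, -30745, -63954, -121107, -213304, -354645

-354645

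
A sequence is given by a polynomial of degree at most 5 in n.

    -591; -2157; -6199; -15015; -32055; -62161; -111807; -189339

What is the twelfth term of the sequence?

Δ: -1566, -4042, -8816, -17040, -30106, -49646, -77532
Δ²: -2476, -4774, -8224, -13066, -19540, -27886
Δ³: -2298, -3450, -4842, -6474, -8346
Δ⁴: -1152, -1392, -1632, -1872
Δ⁵: -240, -240, -240
The fifth differences are constant (-240).
-1872 − 240 = -2112;  -8346 − 2112 = -10458;  -27886 − 10458 = -38344;  -77532 − 38344 = -115876;  -189339 − 115876 = -305215
-2112 − 240 = -2352;  -10458 − 2352 = -12810;  -38344 − 12810 = -51154;  -115876 − 51154 = -167030;  -305215 − 167030 = -472245
-2352 − 240 = -2592;  -12810 − 2592 = -15402;  -51154 − 15402 = -66556;  -167030 − 66556 = -233586;  -472245 − 233586 = -705831
-2592 − 240 = -2832;  -15402 − 2832 = -18234;  -66556 − 18234 = -84790;  -233586 − 84790 = -318376;  -705831 − 318376 = -1024207

-1024207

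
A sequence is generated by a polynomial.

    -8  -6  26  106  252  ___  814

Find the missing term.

482

Using the first 5 terms:
2, 32, 80, 146
30, 48, 66
18, 18
Constant third difference = 18.
Extend forward: 66 + 18 = 84;  146 + 84 = 230;  252 + 230 = 482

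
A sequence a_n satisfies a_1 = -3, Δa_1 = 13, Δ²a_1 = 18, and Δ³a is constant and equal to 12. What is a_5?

Build the table forward from the leading diagonal:
Third differences: 12  12  12  12  12
Second differences: 18  30  42  54  66
First differences: 13  31  61  103  157
a: -3  10  41  102  205

205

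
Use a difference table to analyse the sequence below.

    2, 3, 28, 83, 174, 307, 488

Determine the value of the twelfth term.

First differences: 1, 25, 55, 91, 133, 181
Second differences: 24, 30, 36, 42, 48
Third differences: 6, 6, 6, 6
The third differences are constant (6).
48 + 6 = 54;  181 + 54 = 235;  488 + 235 = 723
54 + 6 = 60;  235 + 60 = 295;  723 + 295 = 1018
60 + 6 = 66;  295 + 66 = 361;  1018 + 361 = 1379
66 + 6 = 72;  361 + 72 = 433;  1379 + 433 = 1812
72 + 6 = 78;  433 + 78 = 511;  1812 + 511 = 2323

2323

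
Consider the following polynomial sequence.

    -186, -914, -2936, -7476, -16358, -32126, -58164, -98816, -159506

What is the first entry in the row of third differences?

-1224

First differences: -728, -2022, -4540, -8882, -15768, -26038, -40652, -60690
Second differences: -1294, -2518, -4342, -6886, -10270, -14614, -20038
Third differences: -1224, -1824, -2544, -3384, -4344, -5424
Fourth differences: -600, -720, -840, -960, -1080
Fifth differences: -120, -120, -120, -120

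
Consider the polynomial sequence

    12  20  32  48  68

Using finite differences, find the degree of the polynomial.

D1: 8, 12, 16, 20
D2: 4, 4, 4
The second differences are constant, so the polynomial has degree 2.

2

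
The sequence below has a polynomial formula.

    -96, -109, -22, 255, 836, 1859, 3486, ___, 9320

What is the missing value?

5903

Using the first 7 terms:
First differences: -13, 87, 277, 581, 1023, 1627
Second differences: 100, 190, 304, 442, 604
Third differences: 90, 114, 138, 162
Fourth differences: 24, 24, 24
Constant fourth difference = 24.
Extend forward: 162 + 24 = 186;  604 + 186 = 790;  1627 + 790 = 2417;  3486 + 2417 = 5903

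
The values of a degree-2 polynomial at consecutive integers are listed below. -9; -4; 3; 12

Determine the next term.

First differences: 5 , 7 , 9
Second differences: 2 , 2
Constant second difference = 2, so extend:
9 + 2 = 11;  12 + 11 = 23

23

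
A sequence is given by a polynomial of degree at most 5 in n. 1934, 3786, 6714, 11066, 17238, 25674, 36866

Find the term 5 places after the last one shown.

First differences: 1852, 2928, 4352, 6172, 8436, 11192
Second differences: 1076, 1424, 1820, 2264, 2756
Third differences: 348, 396, 444, 492
Fourth differences: 48, 48, 48
Constant fourth difference = 48, so extend:
492 + 48 = 540;  2756 + 540 = 3296;  11192 + 3296 = 14488;  36866 + 14488 = 51354
540 + 48 = 588;  3296 + 588 = 3884;  14488 + 3884 = 18372;  51354 + 18372 = 69726
588 + 48 = 636;  3884 + 636 = 4520;  18372 + 4520 = 22892;  69726 + 22892 = 92618
636 + 48 = 684;  4520 + 684 = 5204;  22892 + 5204 = 28096;  92618 + 28096 = 120714
684 + 48 = 732;  5204 + 732 = 5936;  28096 + 5936 = 34032;  120714 + 34032 = 154746

154746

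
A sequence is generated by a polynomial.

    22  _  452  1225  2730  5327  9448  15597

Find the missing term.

Using the last 6 terms:
Δ: 773, 1505, 2597, 4121, 6149
Δ²: 732, 1092, 1524, 2028
Δ³: 360, 432, 504
Δ⁴: 72, 72
Constant fourth difference = 72.
Extend backward: 360 − 72 = 288;  732 − 288 = 444;  773 − 444 = 329;  452 − 329 = 123

123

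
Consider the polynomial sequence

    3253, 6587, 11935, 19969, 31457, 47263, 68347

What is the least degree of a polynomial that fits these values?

Δ: 3334, 5348, 8034, 11488, 15806, 21084
Δ²: 2014, 2686, 3454, 4318, 5278
Δ³: 672, 768, 864, 960
Δ⁴: 96, 96, 96
The fourth differences are constant, so the polynomial has degree 4.

4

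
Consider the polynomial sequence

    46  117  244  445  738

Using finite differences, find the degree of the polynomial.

First differences: 71, 127, 201, 293
Second differences: 56, 74, 92
Third differences: 18, 18
The third differences are constant, so the polynomial has degree 3.

3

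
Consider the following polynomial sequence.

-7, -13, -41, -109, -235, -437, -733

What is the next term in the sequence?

-1141

D1: -6, -28, -68, -126, -202, -296
D2: -22, -40, -58, -76, -94
D3: -18, -18, -18, -18
The third differences are constant (-18).
-94 − 18 = -112;  -296 − 112 = -408;  -733 − 408 = -1141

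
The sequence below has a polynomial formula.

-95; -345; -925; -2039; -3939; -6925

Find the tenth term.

-250  -580  -1114  -1900  -2986
-330  -534  -786  -1086
-204  -252  -300
-48  -48
The fourth differences are constant (-48).
-300 − 48 = -348;  -1086 − 348 = -1434;  -2986 − 1434 = -4420;  -6925 − 4420 = -11345
-348 − 48 = -396;  -1434 − 396 = -1830;  -4420 − 1830 = -6250;  -11345 − 6250 = -17595
-396 − 48 = -444;  -1830 − 444 = -2274;  -6250 − 2274 = -8524;  -17595 − 8524 = -26119
-444 − 48 = -492;  -2274 − 492 = -2766;  -8524 − 2766 = -11290;  -26119 − 11290 = -37409

-37409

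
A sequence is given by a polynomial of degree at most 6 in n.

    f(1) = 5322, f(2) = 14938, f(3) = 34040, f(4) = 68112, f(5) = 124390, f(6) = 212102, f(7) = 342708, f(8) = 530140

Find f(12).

2226728

9616 , 19102 , 34072 , 56278 , 87712 , 130606 , 187432
9486 , 14970 , 22206 , 31434 , 42894 , 56826
5484 , 7236 , 9228 , 11460 , 13932
1752 , 1992 , 2232 , 2472
240 , 240 , 240
The fifth differences are constant (240).
2472 + 240 = 2712;  13932 + 2712 = 16644;  56826 + 16644 = 73470;  187432 + 73470 = 260902;  530140 + 260902 = 791042
2712 + 240 = 2952;  16644 + 2952 = 19596;  73470 + 19596 = 93066;  260902 + 93066 = 353968;  791042 + 353968 = 1145010
2952 + 240 = 3192;  19596 + 3192 = 22788;  93066 + 22788 = 115854;  353968 + 115854 = 469822;  1145010 + 469822 = 1614832
3192 + 240 = 3432;  22788 + 3432 = 26220;  115854 + 26220 = 142074;  469822 + 142074 = 611896;  1614832 + 611896 = 2226728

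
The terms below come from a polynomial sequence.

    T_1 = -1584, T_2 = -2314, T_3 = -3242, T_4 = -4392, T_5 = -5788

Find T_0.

-1028

First differences: -730, -928, -1150, -1396
Second differences: -198, -222, -246
Third differences: -24, -24
The third differences are constant at -24.
Work back: -198 + 24 = -174;  -730 + 174 = -556;  -1584 + 556 = -1028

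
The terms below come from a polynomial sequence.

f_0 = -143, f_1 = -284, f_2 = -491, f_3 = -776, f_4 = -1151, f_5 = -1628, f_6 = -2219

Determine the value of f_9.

-4796

Δ: -141, -207, -285, -375, -477, -591
Δ²: -66, -78, -90, -102, -114
Δ³: -12, -12, -12, -12
The third differences are constant (-12).
-114 − 12 = -126;  -591 − 126 = -717;  -2219 − 717 = -2936
-126 − 12 = -138;  -717 − 138 = -855;  -2936 − 855 = -3791
-138 − 12 = -150;  -855 − 150 = -1005;  -3791 − 1005 = -4796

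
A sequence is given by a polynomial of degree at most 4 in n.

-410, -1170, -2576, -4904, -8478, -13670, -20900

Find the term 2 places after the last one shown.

D1: -760 , -1406 , -2328 , -3574 , -5192 , -7230
D2: -646 , -922 , -1246 , -1618 , -2038
D3: -276 , -324 , -372 , -420
D4: -48 , -48 , -48
Fourth differences constant at -48.
-420 − 48 = -468;  -2038 − 468 = -2506;  -7230 − 2506 = -9736;  -20900 − 9736 = -30636
-468 − 48 = -516;  -2506 − 516 = -3022;  -9736 − 3022 = -12758;  -30636 − 12758 = -43394

-43394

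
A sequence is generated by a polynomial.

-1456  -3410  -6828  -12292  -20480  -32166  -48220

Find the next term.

D1: -1954, -3418, -5464, -8188, -11686, -16054
D2: -1464, -2046, -2724, -3498, -4368
D3: -582, -678, -774, -870
D4: -96, -96, -96
Fourth differences constant at -96.
-870 − 96 = -966;  -4368 − 966 = -5334;  -16054 − 5334 = -21388;  -48220 − 21388 = -69608

-69608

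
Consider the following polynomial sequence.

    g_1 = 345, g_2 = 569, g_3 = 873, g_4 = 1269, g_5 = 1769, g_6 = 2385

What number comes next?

3129

First differences: 224, 304, 396, 500, 616
Second differences: 80, 92, 104, 116
Third differences: 12, 12, 12
Third differences constant at 12.
116 + 12 = 128;  616 + 128 = 744;  2385 + 744 = 3129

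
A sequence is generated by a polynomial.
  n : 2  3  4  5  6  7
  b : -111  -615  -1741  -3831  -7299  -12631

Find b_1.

Δ: -504, -1126, -2090, -3468, -5332
Δ²: -622, -964, -1378, -1864
Δ³: -342, -414, -486
Δ⁴: -72, -72
The fourth differences are constant at -72.
Work back: -342 + 72 = -270;  -622 + 270 = -352;  -504 + 352 = -152;  -111 + 152 = 41

41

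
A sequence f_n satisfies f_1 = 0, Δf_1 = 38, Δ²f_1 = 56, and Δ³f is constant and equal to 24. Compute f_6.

Build the table forward from the leading diagonal:
Third differences: 24, 24, 24, 24, 24, 24
Second differences: 56, 80, 104, 128, 152, 176
First differences: 38, 94, 174, 278, 406, 558
f: 0, 38, 132, 306, 584, 990

990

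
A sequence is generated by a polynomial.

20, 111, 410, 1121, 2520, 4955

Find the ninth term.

Δ: 91  299  711  1399  2435
Δ²: 208  412  688  1036
Δ³: 204  276  348
Δ⁴: 72  72
Fourth differences constant at 72.
348 + 72 = 420;  1036 + 420 = 1456;  2435 + 1456 = 3891;  4955 + 3891 = 8846
420 + 72 = 492;  1456 + 492 = 1948;  3891 + 1948 = 5839;  8846 + 5839 = 14685
492 + 72 = 564;  1948 + 564 = 2512;  5839 + 2512 = 8351;  14685 + 8351 = 23036

23036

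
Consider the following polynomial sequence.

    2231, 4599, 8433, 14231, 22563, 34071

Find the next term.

49469

D1: 2368, 3834, 5798, 8332, 11508
D2: 1466, 1964, 2534, 3176
D3: 498, 570, 642
D4: 72, 72
The fourth differences are constant (72).
642 + 72 = 714;  3176 + 714 = 3890;  11508 + 3890 = 15398;  34071 + 15398 = 49469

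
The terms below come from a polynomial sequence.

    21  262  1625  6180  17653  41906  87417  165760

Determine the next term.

First differences: 241  1363  4555  11473  24253  45511  78343
Second differences: 1122  3192  6918  12780  21258  32832
Third differences: 2070  3726  5862  8478  11574
Fourth differences: 1656  2136  2616  3096
Fifth differences: 480  480  480
The fifth differences are constant (480).
3096 + 480 = 3576;  11574 + 3576 = 15150;  32832 + 15150 = 47982;  78343 + 47982 = 126325;  165760 + 126325 = 292085

292085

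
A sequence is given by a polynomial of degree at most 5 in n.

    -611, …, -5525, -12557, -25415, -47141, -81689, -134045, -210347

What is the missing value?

Using the last 7 terms:
D1: -7032, -12858, -21726, -34548, -52356, -76302
D2: -5826, -8868, -12822, -17808, -23946
D3: -3042, -3954, -4986, -6138
D4: -912, -1032, -1152
D5: -120, -120
Constant fifth difference = -120.
Extend backward: -912 + 120 = -792;  -3042 + 792 = -2250;  -5826 + 2250 = -3576;  -7032 + 3576 = -3456;  -5525 + 3456 = -2069

-2069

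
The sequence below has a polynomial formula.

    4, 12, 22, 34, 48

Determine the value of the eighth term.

102

D1: 8  10  12  14
D2: 2  2  2
Second differences constant at 2.
14 + 2 = 16;  48 + 16 = 64
16 + 2 = 18;  64 + 18 = 82
18 + 2 = 20;  82 + 20 = 102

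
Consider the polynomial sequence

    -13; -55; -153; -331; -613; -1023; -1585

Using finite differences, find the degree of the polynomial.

-42, -98, -178, -282, -410, -562
-56, -80, -104, -128, -152
-24, -24, -24, -24
The third differences are constant, so the polynomial has degree 3.

3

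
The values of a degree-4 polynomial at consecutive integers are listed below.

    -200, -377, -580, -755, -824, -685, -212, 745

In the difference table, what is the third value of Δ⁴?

24

First differences: -177, -203, -175, -69, 139, 473, 957
Second differences: -26, 28, 106, 208, 334, 484
Third differences: 54, 78, 102, 126, 150
Fourth differences: 24, 24, 24, 24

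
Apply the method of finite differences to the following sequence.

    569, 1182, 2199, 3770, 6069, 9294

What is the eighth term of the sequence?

19434

D1: 613, 1017, 1571, 2299, 3225
D2: 404, 554, 728, 926
D3: 150, 174, 198
D4: 24, 24
Fourth differences constant at 24.
198 + 24 = 222;  926 + 222 = 1148;  3225 + 1148 = 4373;  9294 + 4373 = 13667
222 + 24 = 246;  1148 + 246 = 1394;  4373 + 1394 = 5767;  13667 + 5767 = 19434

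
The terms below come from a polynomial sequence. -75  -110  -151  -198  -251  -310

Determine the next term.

First differences: -35, -41, -47, -53, -59
Second differences: -6, -6, -6, -6
Constant second difference = -6, so extend:
-59 − 6 = -65;  -310 − 65 = -375

-375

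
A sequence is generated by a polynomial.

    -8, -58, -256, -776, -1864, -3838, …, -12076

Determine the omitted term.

-7088

Using the first 6 terms:
First differences: -50, -198, -520, -1088, -1974
Second differences: -148, -322, -568, -886
Third differences: -174, -246, -318
Fourth differences: -72, -72
Constant fourth difference = -72.
Extend forward: -318 − 72 = -390;  -886 − 390 = -1276;  -1974 − 1276 = -3250;  -3838 − 3250 = -7088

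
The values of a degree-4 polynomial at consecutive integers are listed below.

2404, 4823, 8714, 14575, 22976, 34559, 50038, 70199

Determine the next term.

D1: 2419  3891  5861  8401  11583  15479  20161
D2: 1472  1970  2540  3182  3896  4682
D3: 498  570  642  714  786
D4: 72  72  72  72
The fourth differences are constant (72).
786 + 72 = 858;  4682 + 858 = 5540;  20161 + 5540 = 25701;  70199 + 25701 = 95900

95900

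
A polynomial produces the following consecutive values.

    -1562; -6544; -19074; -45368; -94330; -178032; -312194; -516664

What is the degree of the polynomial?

5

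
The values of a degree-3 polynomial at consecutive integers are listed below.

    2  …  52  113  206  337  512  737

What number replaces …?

17

Using the last 6 terms:
First differences: 61, 93, 131, 175, 225
Second differences: 32, 38, 44, 50
Third differences: 6, 6, 6
Constant third difference = 6.
Extend backward: 32 − 6 = 26;  61 − 26 = 35;  52 − 35 = 17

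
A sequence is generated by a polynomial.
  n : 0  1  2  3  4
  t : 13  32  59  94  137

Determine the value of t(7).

First differences: 19 , 27 , 35 , 43
Second differences: 8 , 8 , 8
Constant second difference = 8, so extend:
43 + 8 = 51;  137 + 51 = 188
51 + 8 = 59;  188 + 59 = 247
59 + 8 = 67;  247 + 67 = 314

314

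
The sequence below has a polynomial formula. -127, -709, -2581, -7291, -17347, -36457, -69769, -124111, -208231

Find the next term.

-333037

Δ: -582 , -1872 , -4710 , -10056 , -19110 , -33312 , -54342 , -84120
Δ²: -1290 , -2838 , -5346 , -9054 , -14202 , -21030 , -29778
Δ³: -1548 , -2508 , -3708 , -5148 , -6828 , -8748
Δ⁴: -960 , -1200 , -1440 , -1680 , -1920
Δ⁵: -240 , -240 , -240 , -240
The fifth differences are constant (-240).
-1920 − 240 = -2160;  -8748 − 2160 = -10908;  -29778 − 10908 = -40686;  -84120 − 40686 = -124806;  -208231 − 124806 = -333037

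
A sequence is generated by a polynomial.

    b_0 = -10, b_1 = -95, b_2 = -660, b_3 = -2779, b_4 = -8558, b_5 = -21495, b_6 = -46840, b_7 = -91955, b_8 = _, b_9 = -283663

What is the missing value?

Using the first 8 terms:
D1: -85  -565  -2119  -5779  -12937  -25345  -45115
D2: -480  -1554  -3660  -7158  -12408  -19770
D3: -1074  -2106  -3498  -5250  -7362
D4: -1032  -1392  -1752  -2112
D5: -360  -360  -360
Constant fifth difference = -360.
Extend forward: -2112 − 360 = -2472;  -7362 − 2472 = -9834;  -19770 − 9834 = -29604;  -45115 − 29604 = -74719;  -91955 − 74719 = -166674

-166674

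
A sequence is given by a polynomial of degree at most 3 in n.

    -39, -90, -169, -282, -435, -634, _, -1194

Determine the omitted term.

Using the first 6 terms:
First differences: -51, -79, -113, -153, -199
Second differences: -28, -34, -40, -46
Third differences: -6, -6, -6
Constant third difference = -6.
Extend forward: -46 − 6 = -52;  -199 − 52 = -251;  -634 − 251 = -885

-885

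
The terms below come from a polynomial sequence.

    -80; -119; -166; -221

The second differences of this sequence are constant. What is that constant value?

First differences: -39, -47, -55
Second differences: -8, -8

-8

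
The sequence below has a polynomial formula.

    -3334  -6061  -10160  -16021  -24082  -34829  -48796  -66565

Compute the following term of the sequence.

-2727  -4099  -5861  -8061  -10747  -13967  -17769
-1372  -1762  -2200  -2686  -3220  -3802
-390  -438  -486  -534  -582
-48  -48  -48  -48
The fourth differences are constant (-48).
-582 − 48 = -630;  -3802 − 630 = -4432;  -17769 − 4432 = -22201;  -66565 − 22201 = -88766

-88766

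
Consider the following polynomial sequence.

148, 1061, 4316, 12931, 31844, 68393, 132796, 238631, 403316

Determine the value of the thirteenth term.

2160196

913  3255  8615  18913  36549  64403  105835  164685
2342  5360  10298  17636  27854  41432  58850
3018  4938  7338  10218  13578  17418
1920  2400  2880  3360  3840
480  480  480  480
Fifth differences constant at 480.
3840 + 480 = 4320;  17418 + 4320 = 21738;  58850 + 21738 = 80588;  164685 + 80588 = 245273;  403316 + 245273 = 648589
4320 + 480 = 4800;  21738 + 4800 = 26538;  80588 + 26538 = 107126;  245273 + 107126 = 352399;  648589 + 352399 = 1000988
4800 + 480 = 5280;  26538 + 5280 = 31818;  107126 + 31818 = 138944;  352399 + 138944 = 491343;  1000988 + 491343 = 1492331
5280 + 480 = 5760;  31818 + 5760 = 37578;  138944 + 37578 = 176522;  491343 + 176522 = 667865;  1492331 + 667865 = 2160196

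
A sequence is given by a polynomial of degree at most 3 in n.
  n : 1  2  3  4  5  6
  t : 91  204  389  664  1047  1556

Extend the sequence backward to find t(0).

D1: 113  185  275  383  509
D2: 72  90  108  126
D3: 18  18  18
The third differences are constant at 18.
Work back: 72 − 18 = 54;  113 − 54 = 59;  91 − 59 = 32

32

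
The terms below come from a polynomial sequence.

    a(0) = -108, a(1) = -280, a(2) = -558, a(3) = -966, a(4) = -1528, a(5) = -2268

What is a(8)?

-5796

Δ: -172, -278, -408, -562, -740
Δ²: -106, -130, -154, -178
Δ³: -24, -24, -24
The third differences are constant (-24).
-178 − 24 = -202;  -740 − 202 = -942;  -2268 − 942 = -3210
-202 − 24 = -226;  -942 − 226 = -1168;  -3210 − 1168 = -4378
-226 − 24 = -250;  -1168 − 250 = -1418;  -4378 − 1418 = -5796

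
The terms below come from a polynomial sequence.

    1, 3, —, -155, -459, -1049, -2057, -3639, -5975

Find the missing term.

-29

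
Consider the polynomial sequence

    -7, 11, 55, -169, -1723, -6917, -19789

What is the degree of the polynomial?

18, 44, -224, -1554, -5194, -12872
26, -268, -1330, -3640, -7678
-294, -1062, -2310, -4038
-768, -1248, -1728
-480, -480
The fifth differences are constant, so the polynomial has degree 5.

5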